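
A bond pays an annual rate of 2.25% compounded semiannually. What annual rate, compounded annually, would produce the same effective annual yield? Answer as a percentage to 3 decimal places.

EAR = (1 + 0.0225/2)^2 − 1 = 0.022627.
Compounded annually, the equivalent nominal rate is the EAR itself: 2.263%.

2.263%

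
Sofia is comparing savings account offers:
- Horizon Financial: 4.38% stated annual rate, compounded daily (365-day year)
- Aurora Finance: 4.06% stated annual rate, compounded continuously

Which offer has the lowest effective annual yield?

Horizon Financial: (1 + 0.0438/365)^365 − 1 = 4.477%
Aurora Finance: e^0.0406 − 1 = 4.144%
The lowest effective annual rate is Aurora Finance at 4.144%.

Aurora Finance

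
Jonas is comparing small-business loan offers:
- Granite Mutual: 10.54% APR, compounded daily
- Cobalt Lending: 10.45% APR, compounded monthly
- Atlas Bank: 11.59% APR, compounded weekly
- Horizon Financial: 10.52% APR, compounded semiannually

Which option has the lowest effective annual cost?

Granite Mutual: (1 + 0.1054/365)^365 − 1 = 11.114%
Cobalt Lending: (1 + 0.1045/12)^12 − 1 = 10.965%
Atlas Bank: (1 + 0.1159/52)^52 − 1 = 12.274%
Horizon Financial: (1 + 0.1052/2)^2 − 1 = 10.797%
The lowest effective annual rate is Horizon Financial at 10.797%.

Horizon Financial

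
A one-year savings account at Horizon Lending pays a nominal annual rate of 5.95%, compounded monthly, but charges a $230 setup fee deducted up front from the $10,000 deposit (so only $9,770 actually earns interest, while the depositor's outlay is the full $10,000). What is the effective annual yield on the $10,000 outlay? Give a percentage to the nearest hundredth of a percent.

Value after one year: 9,770 × (1 + 0.0595/12)^12 = 9,770 × 1.061150 = $10,367.43.
Effective yield on the $10,000 outlay: 10,367.43 / 10,000 − 1 = 0.036743 = 3.67%.

3.67%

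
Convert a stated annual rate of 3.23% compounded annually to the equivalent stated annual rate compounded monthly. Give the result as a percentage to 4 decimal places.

Compounded annually, EAR = nominal = 0.032300.
Solve (1 + r/12)^12 = 1.032300: r/12 = 1.032300^(1/12) − 1 = 0.002653, so r = 0.031831 = 3.1831%.

3.1831%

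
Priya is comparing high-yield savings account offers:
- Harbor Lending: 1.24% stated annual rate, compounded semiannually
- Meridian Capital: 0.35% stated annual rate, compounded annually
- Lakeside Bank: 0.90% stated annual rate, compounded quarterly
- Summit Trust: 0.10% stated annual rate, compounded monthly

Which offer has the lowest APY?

Harbor Lending: (1 + 0.0124/2)^2 − 1 = 1.244%
Meridian Capital: compounded annually, EAR = 0.350%
Lakeside Bank: (1 + 0.0090/4)^4 − 1 = 0.903%
Summit Trust: (1 + 0.0010/12)^12 − 1 = 0.100%
The lowest effective annual rate is Summit Trust at 0.100%.

Summit Trust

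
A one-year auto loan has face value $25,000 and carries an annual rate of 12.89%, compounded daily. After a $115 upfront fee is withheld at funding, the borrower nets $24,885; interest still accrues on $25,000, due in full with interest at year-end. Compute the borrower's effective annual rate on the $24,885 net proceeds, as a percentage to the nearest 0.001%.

14.281%

Amount owed after one year: 25,000 × (1 + 0.1289/365)^365 = 25,000 × 1.137550 = $28,438.76.
Effective rate on net proceeds: 28,438.76 / 24,885 − 1 = 0.142807 = 14.281%.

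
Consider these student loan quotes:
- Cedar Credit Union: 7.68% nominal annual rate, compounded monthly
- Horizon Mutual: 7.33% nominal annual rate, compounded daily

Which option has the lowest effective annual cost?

Cedar Credit Union: (1 + 0.0768/12)^12 − 1 = 7.956%
Horizon Mutual: (1 + 0.0733/365)^365 − 1 = 7.605%
The lowest effective annual rate is Horizon Mutual at 7.605%.

Horizon Mutual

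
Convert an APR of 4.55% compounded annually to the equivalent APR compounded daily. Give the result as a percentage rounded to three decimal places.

4.450%

Compounded annually, EAR = nominal = 0.045500.
Solve (1 + r/365)^365 = 1.045500: r/365 = 1.045500^(1/365) − 1 = 0.000122, so r = 0.044498 = 4.450%.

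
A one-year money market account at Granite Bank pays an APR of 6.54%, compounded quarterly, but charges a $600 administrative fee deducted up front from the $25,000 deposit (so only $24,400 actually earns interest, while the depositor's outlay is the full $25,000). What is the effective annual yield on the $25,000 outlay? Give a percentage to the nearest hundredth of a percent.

Value after one year: 24,400 × (1 + 0.0654/4)^4 = 24,400 × 1.067021 = $26,035.32.
Effective yield on the $25,000 outlay: 26,035.32 / 25,000 − 1 = 0.041413 = 4.14%.

4.14%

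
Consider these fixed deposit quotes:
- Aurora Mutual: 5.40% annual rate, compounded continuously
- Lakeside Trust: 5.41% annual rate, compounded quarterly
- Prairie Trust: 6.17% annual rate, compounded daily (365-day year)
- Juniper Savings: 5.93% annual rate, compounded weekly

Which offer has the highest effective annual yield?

Prairie Trust

Aurora Mutual: e^0.0540 − 1 = 5.548%
Lakeside Trust: (1 + 0.0541/4)^4 − 1 = 5.521%
Prairie Trust: (1 + 0.0617/365)^365 − 1 = 6.364%
Juniper Savings: (1 + 0.0593/52)^52 − 1 = 6.106%
The highest effective annual rate is Prairie Trust at 6.364%.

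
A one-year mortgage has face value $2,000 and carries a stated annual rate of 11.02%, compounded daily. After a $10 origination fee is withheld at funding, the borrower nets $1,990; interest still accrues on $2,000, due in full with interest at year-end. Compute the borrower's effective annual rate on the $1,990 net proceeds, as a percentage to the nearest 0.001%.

12.209%

Amount owed after one year: 2,000 × (1 + 0.1102/365)^365 = 2,000 × 1.116483 = $2,232.97.
Effective rate on net proceeds: 2,232.97 / 1,990 − 1 = 0.122093 = 12.209%.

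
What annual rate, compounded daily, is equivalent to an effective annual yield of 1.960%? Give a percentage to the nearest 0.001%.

1.941%

(1 + r/365)^365 − 1 = 0.01960, so 1 + r/365 = 1.01960^(1/365).
r/365 = 0.000053, so r = 0.019411 = 1.941%.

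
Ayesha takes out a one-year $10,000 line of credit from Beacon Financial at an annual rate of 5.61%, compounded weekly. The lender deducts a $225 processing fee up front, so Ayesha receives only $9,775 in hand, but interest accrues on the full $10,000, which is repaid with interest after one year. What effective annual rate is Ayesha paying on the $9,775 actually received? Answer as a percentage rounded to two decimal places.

Amount owed after one year: 10,000 × (1 + 0.0561/52)^52 = 10,000 × 1.057671 = $10,576.71.
Effective rate on net proceeds: 10,576.71 / 9,775 − 1 = 0.082017 = 8.20%.

8.20%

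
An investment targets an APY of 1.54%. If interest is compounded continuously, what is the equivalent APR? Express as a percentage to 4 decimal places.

Continuous: nominal r satisfies e^r − 1 = 0.0154.
r = ln(1 + 0.0154) = ln(1.0154) = 0.015283 = 1.5283%.

1.5283%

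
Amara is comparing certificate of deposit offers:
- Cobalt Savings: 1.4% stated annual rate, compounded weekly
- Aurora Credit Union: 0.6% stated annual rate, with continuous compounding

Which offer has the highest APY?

Cobalt Savings

Cobalt Savings: (1 + 0.014/52)^52 − 1 = 1.410%
Aurora Credit Union: e^0.006 − 1 = 0.602%
The highest effective annual rate is Cobalt Savings at 1.410%.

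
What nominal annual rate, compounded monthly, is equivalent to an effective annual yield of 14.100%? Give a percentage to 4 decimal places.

(1 + r/12)^12 − 1 = 0.14100, so 1 + r/12 = 1.14100^(1/12).
r/12 = 0.011053, so r = 0.132633 = 13.2633%.

13.2633%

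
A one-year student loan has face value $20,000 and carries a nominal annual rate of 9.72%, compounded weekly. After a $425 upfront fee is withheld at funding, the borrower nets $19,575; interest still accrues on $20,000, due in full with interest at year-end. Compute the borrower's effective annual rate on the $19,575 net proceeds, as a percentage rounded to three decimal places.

12.591%

Amount owed after one year: 20,000 × (1 + 0.0972/52)^52 = 20,000 × 1.101981 = $22,039.62.
Effective rate on net proceeds: 22,039.62 / 19,575 − 1 = 0.125906 = 12.591%.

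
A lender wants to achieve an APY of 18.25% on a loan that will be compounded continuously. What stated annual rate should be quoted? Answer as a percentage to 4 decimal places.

Continuous: nominal r satisfies e^r − 1 = 0.1825.
r = ln(1 + 0.1825) = ln(1.1825) = 0.167631 = 16.7631%.

16.7631%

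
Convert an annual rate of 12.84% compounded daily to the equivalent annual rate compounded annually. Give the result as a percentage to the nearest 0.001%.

13.698%

EAR = (1 + 0.1284/365)^365 − 1 = 0.136982.
Compounded annually, the equivalent nominal rate is the EAR itself: 13.698%.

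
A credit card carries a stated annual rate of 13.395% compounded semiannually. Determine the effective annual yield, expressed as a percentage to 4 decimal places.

13.8436%

EAR = (1 + 0.13395/2)^2 − 1.
= 1.138436 − 1 = 13.8436%.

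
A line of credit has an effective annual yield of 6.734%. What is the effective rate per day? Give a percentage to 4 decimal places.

The per-day rate i satisfies (1 + i)^365 = 1 + 0.06734.
i = 1.06734^(1/365) − 1 = 0.0001786 = 0.0179%.

0.0179%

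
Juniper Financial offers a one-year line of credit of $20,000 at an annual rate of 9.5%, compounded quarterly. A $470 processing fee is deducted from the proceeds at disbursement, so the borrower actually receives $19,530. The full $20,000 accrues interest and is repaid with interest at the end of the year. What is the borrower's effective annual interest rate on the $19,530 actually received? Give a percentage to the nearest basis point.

12.49%

Amount owed after one year: 20,000 × (1 + 0.095/4)^4 = 20,000 × 1.098438 = $21,968.77.
Effective rate on net proceeds: 21,968.77 / 19,530 − 1 = 0.124873 = 12.49%.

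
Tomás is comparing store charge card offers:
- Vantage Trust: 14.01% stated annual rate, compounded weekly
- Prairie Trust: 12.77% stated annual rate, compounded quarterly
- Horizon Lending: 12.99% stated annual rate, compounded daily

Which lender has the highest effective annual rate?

Vantage Trust: (1 + 0.1401/52)^52 − 1 = 15.017%
Prairie Trust: (1 + 0.1277/4)^4 − 1 = 13.395%
Horizon Lending: (1 + 0.1299/365)^365 − 1 = 13.869%
The highest effective annual rate is Vantage Trust at 15.017%.

Vantage Trust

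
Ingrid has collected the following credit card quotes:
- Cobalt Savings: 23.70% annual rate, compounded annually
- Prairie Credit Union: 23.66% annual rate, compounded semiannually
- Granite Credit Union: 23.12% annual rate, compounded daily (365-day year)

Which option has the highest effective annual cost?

Cobalt Savings: compounded annually, EAR = 23.700%
Prairie Credit Union: (1 + 0.2366/2)^2 − 1 = 25.059%
Granite Credit Union: (1 + 0.2312/365)^365 − 1 = 26.002%
The highest effective annual rate is Granite Credit Union at 26.002%.

Granite Credit Union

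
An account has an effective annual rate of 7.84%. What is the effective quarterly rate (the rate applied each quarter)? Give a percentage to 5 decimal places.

The per-quarter rate i satisfies (1 + i)^4 = 1 + 0.0784.
i = 1.0784^(1/4) − 1 = 0.0190488 = 1.90488%.

1.90488%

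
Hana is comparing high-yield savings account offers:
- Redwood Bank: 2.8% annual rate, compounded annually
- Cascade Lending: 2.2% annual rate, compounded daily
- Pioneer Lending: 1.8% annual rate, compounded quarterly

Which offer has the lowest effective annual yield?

Pioneer Lending

Redwood Bank: compounded annually, EAR = 2.800%
Cascade Lending: (1 + 0.022/365)^365 − 1 = 2.224%
Pioneer Lending: (1 + 0.018/4)^4 − 1 = 1.812%
The lowest effective annual rate is Pioneer Lending at 1.812%.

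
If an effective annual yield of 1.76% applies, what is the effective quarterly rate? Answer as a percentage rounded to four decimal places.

The per-quarter rate i satisfies (1 + i)^4 = 1 + 0.0176.
i = 1.0176^(1/4) − 1 = 0.0043713 = 0.4371%.

0.4371%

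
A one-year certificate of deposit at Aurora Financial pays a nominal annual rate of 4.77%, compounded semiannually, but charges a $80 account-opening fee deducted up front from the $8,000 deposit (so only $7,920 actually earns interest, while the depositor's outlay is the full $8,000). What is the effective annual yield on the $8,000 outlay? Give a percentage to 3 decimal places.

Value after one year: 7,920 × (1 + 0.0477/2)^2 = 7,920 × 1.048269 = $8,302.29.
Effective yield on the $8,000 outlay: 8,302.29 / 8,000 − 1 = 0.037786 = 3.779%.

3.779%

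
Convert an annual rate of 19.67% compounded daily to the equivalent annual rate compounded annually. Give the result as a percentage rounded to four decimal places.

21.7314%

EAR = (1 + 0.1967/365)^365 − 1 = 0.217314.
Compounded annually, the equivalent nominal rate is the EAR itself: 21.7314%.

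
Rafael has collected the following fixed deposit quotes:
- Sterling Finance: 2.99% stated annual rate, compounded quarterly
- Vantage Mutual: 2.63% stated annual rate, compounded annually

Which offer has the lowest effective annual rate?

Sterling Finance: (1 + 0.0299/4)^4 − 1 = 3.024%
Vantage Mutual: compounded annually, EAR = 2.630%
The lowest effective annual rate is Vantage Mutual at 2.630%.

Vantage Mutual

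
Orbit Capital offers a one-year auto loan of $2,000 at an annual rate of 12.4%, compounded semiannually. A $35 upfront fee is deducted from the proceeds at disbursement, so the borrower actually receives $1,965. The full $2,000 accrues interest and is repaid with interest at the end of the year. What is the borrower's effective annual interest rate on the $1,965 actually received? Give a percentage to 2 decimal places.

14.79%

Amount owed after one year: 2,000 × (1 + 0.124/2)^2 = 2,000 × 1.127844 = $2,255.69.
Effective rate on net proceeds: 2,255.69 / 1,965 − 1 = 0.147933 = 14.79%.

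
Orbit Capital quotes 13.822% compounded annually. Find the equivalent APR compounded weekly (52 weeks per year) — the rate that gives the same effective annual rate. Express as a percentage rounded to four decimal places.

12.9627%

Compounded annually, EAR = nominal = 0.138220.
Solve (1 + r/52)^52 = 1.138220: r/52 = 1.138220^(1/52) − 1 = 0.002493, so r = 0.129627 = 12.9627%.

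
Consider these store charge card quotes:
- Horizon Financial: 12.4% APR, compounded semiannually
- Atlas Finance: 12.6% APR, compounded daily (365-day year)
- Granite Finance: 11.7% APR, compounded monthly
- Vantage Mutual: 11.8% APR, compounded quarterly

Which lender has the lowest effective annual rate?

Horizon Financial: (1 + 0.124/2)^2 − 1 = 12.784%
Atlas Finance: (1 + 0.126/365)^365 − 1 = 13.426%
Granite Finance: (1 + 0.117/12)^12 − 1 = 12.348%
Vantage Mutual: (1 + 0.118/4)^4 − 1 = 12.332%
The lowest effective annual rate is Vantage Mutual at 12.332%.

Vantage Mutual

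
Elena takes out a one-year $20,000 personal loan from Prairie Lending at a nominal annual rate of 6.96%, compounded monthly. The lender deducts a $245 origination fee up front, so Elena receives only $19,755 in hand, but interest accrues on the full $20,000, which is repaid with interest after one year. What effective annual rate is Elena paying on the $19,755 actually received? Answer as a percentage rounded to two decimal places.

Amount owed after one year: 20,000 × (1 + 0.0696/12)^12 = 20,000 × 1.071864 = $21,437.27.
Effective rate on net proceeds: 21,437.27 / 19,755 − 1 = 0.085157 = 8.52%.

8.52%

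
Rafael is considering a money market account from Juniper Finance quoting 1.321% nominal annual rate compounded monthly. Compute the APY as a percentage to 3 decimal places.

EAR = (1 + 0.01321/12)^12 − 1.
= (1 + 0.001101)^12 − 1 = 1.013290 − 1 = 1.329%.

1.329%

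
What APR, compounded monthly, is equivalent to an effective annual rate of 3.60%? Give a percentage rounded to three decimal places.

(1 + r/12)^12 − 1 = 0.0360, so 1 + r/12 = 1.0360^(1/12).
r/12 = 0.002952, so r = 0.035419 = 3.542%.

3.542%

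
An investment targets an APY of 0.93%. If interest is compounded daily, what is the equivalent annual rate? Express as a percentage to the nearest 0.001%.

(1 + r/365)^365 − 1 = 0.0093, so 1 + r/365 = 1.0093^(1/365).
r/365 = 0.000025, so r = 0.009257 = 0.926%.

0.926%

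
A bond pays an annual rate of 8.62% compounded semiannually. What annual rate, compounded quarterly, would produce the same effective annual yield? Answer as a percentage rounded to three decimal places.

8.529%

EAR = (1 + 0.0862/2)^2 − 1 = 0.088058.
Solve (1 + r/4)^4 = 1.088058: r/4 = 1.088058^(1/4) − 1 = 0.021323, so r = 0.085291 = 8.529%.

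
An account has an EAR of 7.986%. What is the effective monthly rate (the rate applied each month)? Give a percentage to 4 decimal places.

0.6423%

The per-month rate i satisfies (1 + i)^12 = 1 + 0.07986.
i = 1.07986^(1/12) − 1 = 0.0064232 = 0.6423%.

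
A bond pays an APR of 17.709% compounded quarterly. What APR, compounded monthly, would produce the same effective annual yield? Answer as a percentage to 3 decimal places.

EAR = (1 + 0.17709/4)^4 − 1 = 0.189201.
Solve (1 + r/12)^12 = 1.189201: r/12 = 1.189201^(1/12) − 1 = 0.014545, so r = 0.174539 = 17.454%.

17.454%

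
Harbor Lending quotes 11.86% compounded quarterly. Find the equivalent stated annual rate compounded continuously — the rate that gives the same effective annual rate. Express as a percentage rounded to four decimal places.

11.6876%

EAR = (1 + 0.1186/4)^4 − 1 = 0.123980.
Equivalent continuous rate: r = ln(1 + 0.123980) = 0.116876 = 11.6876%.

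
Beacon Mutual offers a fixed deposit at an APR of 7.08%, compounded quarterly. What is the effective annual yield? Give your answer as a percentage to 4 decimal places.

EAR = (1 + 0.0708/4)^4 − 1.
= 1.072702 − 1 = 7.2702%.

7.2702%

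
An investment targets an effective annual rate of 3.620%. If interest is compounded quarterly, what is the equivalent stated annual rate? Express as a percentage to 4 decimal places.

3.5719%

(1 + r/4)^4 − 1 = 0.03620, so 1 + r/4 = 1.03620^(1/4).
r/4 = 0.008930, so r = 0.035719 = 3.5719%.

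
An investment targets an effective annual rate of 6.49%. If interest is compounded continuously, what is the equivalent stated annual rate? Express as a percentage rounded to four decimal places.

6.2881%

Continuous: nominal r satisfies e^r − 1 = 0.0649.
r = ln(1 + 0.0649) = ln(1.0649) = 0.062881 = 6.2881%.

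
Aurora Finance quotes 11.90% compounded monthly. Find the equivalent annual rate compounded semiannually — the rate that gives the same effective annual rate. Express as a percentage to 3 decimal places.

12.199%

EAR = (1 + 0.1190/12)^12 − 1 = 0.125710.
Solve (1 + r/2)^2 = 1.125710: r/2 = 1.125710^(1/2) − 1 = 0.060995, so r = 0.121990 = 12.199%.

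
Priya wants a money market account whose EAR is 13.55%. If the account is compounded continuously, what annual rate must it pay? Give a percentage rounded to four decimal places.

Continuous: nominal r satisfies e^r − 1 = 0.1355.
r = ln(1 + 0.1355) = ln(1.1355) = 0.127073 = 12.7073%.

12.7073%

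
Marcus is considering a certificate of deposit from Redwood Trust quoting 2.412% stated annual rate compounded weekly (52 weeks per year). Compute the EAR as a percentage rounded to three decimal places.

2.441%

EAR = (1 + 0.02412/52)^52 − 1.
= 1.024408 − 1 = 2.441%.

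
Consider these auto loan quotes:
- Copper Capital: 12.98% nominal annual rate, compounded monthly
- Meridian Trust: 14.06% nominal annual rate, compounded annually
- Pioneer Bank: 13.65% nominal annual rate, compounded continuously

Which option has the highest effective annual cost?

Copper Capital: (1 + 0.1298/12)^12 − 1 = 13.781%
Meridian Trust: compounded annually, EAR = 14.060%
Pioneer Bank: e^0.1365 − 1 = 14.625%
The highest effective annual rate is Pioneer Bank at 14.625%.

Pioneer Bank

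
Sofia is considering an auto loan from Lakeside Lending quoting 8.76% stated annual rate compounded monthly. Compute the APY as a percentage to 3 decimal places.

EAR = (1 + 0.0876/12)^12 − 1.
= (1 + 0.007300)^12 − 1 = 1.091204 − 1 = 9.120%.

9.120%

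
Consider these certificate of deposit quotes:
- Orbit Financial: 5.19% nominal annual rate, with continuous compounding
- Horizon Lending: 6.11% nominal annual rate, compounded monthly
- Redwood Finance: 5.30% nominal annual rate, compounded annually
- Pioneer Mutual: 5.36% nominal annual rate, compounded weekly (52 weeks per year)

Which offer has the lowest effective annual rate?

Orbit Financial: e^0.0519 − 1 = 5.327%
Horizon Lending: (1 + 0.0611/12)^12 − 1 = 6.284%
Redwood Finance: compounded annually, EAR = 5.300%
Pioneer Mutual: (1 + 0.0536/52)^52 − 1 = 5.503%
The lowest effective annual rate is Redwood Finance at 5.300%.

Redwood Finance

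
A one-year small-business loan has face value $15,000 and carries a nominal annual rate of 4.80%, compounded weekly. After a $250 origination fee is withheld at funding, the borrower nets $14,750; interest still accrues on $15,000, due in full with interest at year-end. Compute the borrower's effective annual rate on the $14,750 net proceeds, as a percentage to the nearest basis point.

Amount owed after one year: 15,000 × (1 + 0.0480/52)^52 = 15,000 × 1.049147 = $15,737.21.
Effective rate on net proceeds: 15,737.21 / 14,750 − 1 = 0.066930 = 6.69%.

6.69%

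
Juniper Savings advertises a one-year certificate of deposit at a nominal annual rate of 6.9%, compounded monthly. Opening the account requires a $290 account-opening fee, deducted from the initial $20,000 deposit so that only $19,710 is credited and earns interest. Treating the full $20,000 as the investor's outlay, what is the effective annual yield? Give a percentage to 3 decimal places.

Value after one year: 19,710 × (1 + 0.069/12)^12 = 19,710 × 1.071224 = $21,113.83.
Effective yield on the $20,000 outlay: 21,113.83 / 20,000 − 1 = 0.055692 = 5.569%.

5.569%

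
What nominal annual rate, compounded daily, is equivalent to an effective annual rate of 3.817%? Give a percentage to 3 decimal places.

3.746%

(1 + r/365)^365 − 1 = 0.03817, so 1 + r/365 = 1.03817^(1/365).
r/365 = 0.000103, so r = 0.037461 = 3.746%.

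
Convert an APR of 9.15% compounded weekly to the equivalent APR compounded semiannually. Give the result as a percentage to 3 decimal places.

EAR = (1 + 0.0915/52)^52 − 1 = 0.095729.
Solve (1 + r/2)^2 = 1.095729: r/2 = 1.095729^(1/2) − 1 = 0.046771, so r = 0.093541 = 9.354%.

9.354%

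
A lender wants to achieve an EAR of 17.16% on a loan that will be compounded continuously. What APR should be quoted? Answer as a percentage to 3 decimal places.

Continuous: nominal r satisfies e^r − 1 = 0.1716.
r = ln(1 + 0.1716) = ln(1.1716) = 0.158370 = 15.837%.

15.837%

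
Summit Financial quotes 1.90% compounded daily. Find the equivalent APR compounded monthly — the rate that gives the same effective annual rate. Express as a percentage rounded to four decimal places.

EAR = (1 + 0.0190/365)^365 − 1 = 0.019181.
Solve (1 + r/12)^12 = 1.019181: r/12 = 1.019181^(1/12) − 1 = 0.001585, so r = 0.019015 = 1.9015%.

1.9015%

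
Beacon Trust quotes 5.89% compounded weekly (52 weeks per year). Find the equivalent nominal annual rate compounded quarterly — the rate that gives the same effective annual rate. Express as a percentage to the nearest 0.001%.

5.930%

EAR = (1 + 0.0589/52)^52 − 1 = 0.060634.
Solve (1 + r/4)^4 = 1.060634: r/4 = 1.060634^(1/4) − 1 = 0.014825, so r = 0.059302 = 5.930%.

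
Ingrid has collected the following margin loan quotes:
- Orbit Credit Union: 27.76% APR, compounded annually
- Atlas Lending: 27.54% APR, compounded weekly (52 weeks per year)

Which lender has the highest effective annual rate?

Orbit Credit Union: compounded annually, EAR = 27.760%
Atlas Lending: (1 + 0.2754/52)^52 − 1 = 31.610%
The highest effective annual rate is Atlas Lending at 31.610%.

Atlas Lending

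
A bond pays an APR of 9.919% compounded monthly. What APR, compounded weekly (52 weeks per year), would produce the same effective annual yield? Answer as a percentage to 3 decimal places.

9.888%

EAR = (1 + 0.09919/12)^12 − 1 = 0.103826.
Solve (1 + r/52)^52 = 1.103826: r/52 = 1.103826^(1/52) − 1 = 0.001901, so r = 0.098876 = 9.888%.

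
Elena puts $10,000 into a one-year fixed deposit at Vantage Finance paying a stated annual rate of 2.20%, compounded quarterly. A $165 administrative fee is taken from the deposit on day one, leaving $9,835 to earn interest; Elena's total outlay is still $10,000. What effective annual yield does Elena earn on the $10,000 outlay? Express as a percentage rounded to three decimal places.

Value after one year: 9,835 × (1 + 0.0220/4)^4 = 9,835 × 1.022182 = $10,053.16.
Effective yield on the $10,000 outlay: 10,053.16 / 10,000 − 1 = 0.005316 = 0.532%.

0.532%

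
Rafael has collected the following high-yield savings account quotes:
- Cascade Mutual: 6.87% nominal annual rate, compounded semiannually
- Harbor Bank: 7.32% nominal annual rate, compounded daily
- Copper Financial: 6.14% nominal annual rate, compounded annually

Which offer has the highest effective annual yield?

Cascade Mutual: (1 + 0.0687/2)^2 − 1 = 6.988%
Harbor Bank: (1 + 0.0732/365)^365 − 1 = 7.594%
Copper Financial: compounded annually, EAR = 6.140%
The highest effective annual rate is Harbor Bank at 7.594%.

Harbor Bank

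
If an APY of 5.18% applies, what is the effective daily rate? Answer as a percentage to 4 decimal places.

The per-day rate i satisfies (1 + i)^365 = 1 + 0.0518.
i = 1.0518^(1/365) − 1 = 0.0001384 = 0.0138%.

0.0138%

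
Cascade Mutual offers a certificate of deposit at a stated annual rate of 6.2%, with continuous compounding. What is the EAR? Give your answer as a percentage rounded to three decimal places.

6.396%

With continuous compounding, EAR = e^0.062 − 1.
e^0.062 = 1.063962, so EAR = 0.063962 = 6.396%.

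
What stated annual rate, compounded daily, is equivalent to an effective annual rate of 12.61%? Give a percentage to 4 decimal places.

11.8780%

(1 + r/365)^365 − 1 = 0.1261, so 1 + r/365 = 1.1261^(1/365).
r/365 = 0.000325, so r = 0.118780 = 11.8780%.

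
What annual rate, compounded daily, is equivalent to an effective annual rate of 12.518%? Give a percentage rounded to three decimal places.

11.796%

(1 + r/365)^365 − 1 = 0.12518, so 1 + r/365 = 1.12518^(1/365).
r/365 = 0.000323, so r = 0.117962 = 11.796%.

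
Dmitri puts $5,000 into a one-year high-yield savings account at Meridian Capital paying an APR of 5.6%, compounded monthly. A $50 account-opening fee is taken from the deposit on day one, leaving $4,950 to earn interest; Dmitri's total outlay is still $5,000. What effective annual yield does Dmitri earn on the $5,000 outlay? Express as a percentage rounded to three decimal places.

Value after one year: 4,950 × (1 + 0.056/12)^12 = 4,950 × 1.057460 = $5,234.43.
Effective yield on the $5,000 outlay: 5,234.43 / 5,000 − 1 = 0.046885 = 4.689%.

4.689%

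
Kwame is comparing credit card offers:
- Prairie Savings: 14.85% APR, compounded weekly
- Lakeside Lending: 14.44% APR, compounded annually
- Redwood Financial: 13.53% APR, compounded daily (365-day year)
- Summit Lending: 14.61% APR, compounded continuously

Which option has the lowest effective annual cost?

Lakeside Lending

Prairie Savings: (1 + 0.1485/52)^52 − 1 = 15.985%
Lakeside Lending: compounded annually, EAR = 14.440%
Redwood Financial: (1 + 0.1353/365)^365 − 1 = 14.485%
Summit Lending: e^0.1461 − 1 = 15.731%
The lowest effective annual rate is Lakeside Lending at 14.440%.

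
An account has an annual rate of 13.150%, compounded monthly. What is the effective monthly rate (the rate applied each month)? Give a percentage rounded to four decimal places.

With a nominal annual rate compounded monthly, the periodic rate is the nominal rate divided by 12.
i = 0.13150 / 12 = 0.0109583 = 1.0958%.

1.0958%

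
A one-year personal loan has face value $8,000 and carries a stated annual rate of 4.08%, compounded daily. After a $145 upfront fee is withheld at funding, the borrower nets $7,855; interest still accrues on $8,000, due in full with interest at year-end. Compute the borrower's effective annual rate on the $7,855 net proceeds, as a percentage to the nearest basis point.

Amount owed after one year: 8,000 × (1 + 0.0408/365)^365 = 8,000 × 1.041641 = $8,333.13.
Effective rate on net proceeds: 8,333.13 / 7,855 − 1 = 0.060870 = 6.09%.

6.09%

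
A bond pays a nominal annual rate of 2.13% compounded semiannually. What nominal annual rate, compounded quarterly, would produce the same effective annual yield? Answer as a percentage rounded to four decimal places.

2.1244%

EAR = (1 + 0.0213/2)^2 − 1 = 0.021413.
Solve (1 + r/4)^4 = 1.021413: r/4 = 1.021413^(1/4) − 1 = 0.005311, so r = 0.021244 = 2.1244%.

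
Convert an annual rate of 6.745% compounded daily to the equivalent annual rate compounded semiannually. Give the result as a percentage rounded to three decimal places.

6.859%

EAR = (1 + 0.06745/365)^365 − 1 = 0.069770.
Solve (1 + r/2)^2 = 1.069770: r/2 = 1.069770^(1/2) − 1 = 0.034297, so r = 0.068594 = 6.859%.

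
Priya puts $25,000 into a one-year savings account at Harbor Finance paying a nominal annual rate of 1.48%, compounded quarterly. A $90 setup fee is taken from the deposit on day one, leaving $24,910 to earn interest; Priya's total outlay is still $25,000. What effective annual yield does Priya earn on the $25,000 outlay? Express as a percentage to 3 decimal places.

1.123%

Value after one year: 24,910 × (1 + 0.0148/4)^4 = 24,910 × 1.014882 = $25,280.72.
Effective yield on the $25,000 outlay: 25,280.72 / 25,000 − 1 = 0.011229 = 1.123%.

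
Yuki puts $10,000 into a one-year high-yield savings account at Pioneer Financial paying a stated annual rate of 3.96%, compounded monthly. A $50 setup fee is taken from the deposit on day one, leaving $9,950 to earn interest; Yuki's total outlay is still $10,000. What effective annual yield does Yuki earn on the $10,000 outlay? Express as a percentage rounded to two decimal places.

Value after one year: 9,950 × (1 + 0.0396/12)^12 = 9,950 × 1.040327 = $10,351.25.
Effective yield on the $10,000 outlay: 10,351.25 / 10,000 − 1 = 0.035125 = 3.51%.

3.51%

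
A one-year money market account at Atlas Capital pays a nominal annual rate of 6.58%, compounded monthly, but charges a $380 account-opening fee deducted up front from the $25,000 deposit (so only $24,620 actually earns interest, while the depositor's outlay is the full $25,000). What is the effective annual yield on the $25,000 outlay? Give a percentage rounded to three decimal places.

5.159%

Value after one year: 24,620 × (1 + 0.0658/12)^12 = 24,620 × 1.067821 = $26,289.76.
Effective yield on the $25,000 outlay: 26,289.76 / 25,000 − 1 = 0.051590 = 5.159%.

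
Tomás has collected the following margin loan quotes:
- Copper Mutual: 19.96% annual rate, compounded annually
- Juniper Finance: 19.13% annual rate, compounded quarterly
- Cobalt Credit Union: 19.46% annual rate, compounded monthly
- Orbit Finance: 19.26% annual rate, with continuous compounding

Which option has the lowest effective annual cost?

Copper Mutual: compounded annually, EAR = 19.960%
Juniper Finance: (1 + 0.1913/4)^4 − 1 = 20.547%
Cobalt Credit Union: (1 + 0.1946/12)^12 − 1 = 21.293%
Orbit Finance: e^0.1926 − 1 = 21.240%
The lowest effective annual rate is Copper Mutual at 19.960%.

Copper Mutual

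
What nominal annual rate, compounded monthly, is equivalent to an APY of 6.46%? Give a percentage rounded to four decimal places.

(1 + r/12)^12 − 1 = 0.0646, so 1 + r/12 = 1.0646^(1/12).
r/12 = 0.005230, so r = 0.062763 = 6.2763%.

6.2763%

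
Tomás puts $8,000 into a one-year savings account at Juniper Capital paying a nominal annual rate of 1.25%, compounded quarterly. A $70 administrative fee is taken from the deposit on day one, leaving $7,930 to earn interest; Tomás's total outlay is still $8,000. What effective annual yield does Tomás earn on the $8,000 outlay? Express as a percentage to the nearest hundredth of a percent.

Value after one year: 7,930 × (1 + 0.0125/4)^4 = 7,930 × 1.012559 = $8,029.59.
Effective yield on the $8,000 outlay: 8,029.59 / 8,000 − 1 = 0.003699 = 0.37%.

0.37%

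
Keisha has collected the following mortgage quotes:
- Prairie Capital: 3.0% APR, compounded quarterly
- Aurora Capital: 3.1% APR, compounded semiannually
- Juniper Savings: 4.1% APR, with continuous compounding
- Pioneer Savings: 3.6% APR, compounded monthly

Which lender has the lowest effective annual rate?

Prairie Capital: (1 + 0.030/4)^4 − 1 = 3.034%
Aurora Capital: (1 + 0.031/2)^2 − 1 = 3.124%
Juniper Savings: e^0.041 − 1 = 4.185%
Pioneer Savings: (1 + 0.036/12)^12 − 1 = 3.660%
The lowest effective annual rate is Prairie Capital at 3.034%.

Prairie Capital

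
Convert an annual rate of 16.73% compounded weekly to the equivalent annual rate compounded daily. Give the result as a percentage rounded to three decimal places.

16.707%

EAR = (1 + 0.1673/52)^52 − 1 = 0.181791.
Solve (1 + r/365)^365 = 1.181791: r/365 = 1.181791^(1/365) − 1 = 0.000458, so r = 0.167070 = 16.707%.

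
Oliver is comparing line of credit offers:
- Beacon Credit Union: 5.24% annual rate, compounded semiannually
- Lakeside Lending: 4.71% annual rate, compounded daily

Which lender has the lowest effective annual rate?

Beacon Credit Union: (1 + 0.0524/2)^2 − 1 = 5.309%
Lakeside Lending: (1 + 0.0471/365)^365 − 1 = 4.822%
The lowest effective annual rate is Lakeside Lending at 4.822%.

Lakeside Lending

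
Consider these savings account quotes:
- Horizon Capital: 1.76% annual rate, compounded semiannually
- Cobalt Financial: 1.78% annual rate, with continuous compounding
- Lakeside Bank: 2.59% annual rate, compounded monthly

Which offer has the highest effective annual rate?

Horizon Capital: (1 + 0.0176/2)^2 − 1 = 1.768%
Cobalt Financial: e^0.0178 − 1 = 1.796%
Lakeside Bank: (1 + 0.0259/12)^12 − 1 = 2.621%
The highest effective annual rate is Lakeside Bank at 2.621%.

Lakeside Bank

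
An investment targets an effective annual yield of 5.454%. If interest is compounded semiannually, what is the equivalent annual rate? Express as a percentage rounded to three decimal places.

(1 + r/2)^2 − 1 = 0.05454, so 1 + r/2 = 1.05454^(1/2).
r/2 = 0.026908, so r = 0.053816 = 5.382%.

5.382%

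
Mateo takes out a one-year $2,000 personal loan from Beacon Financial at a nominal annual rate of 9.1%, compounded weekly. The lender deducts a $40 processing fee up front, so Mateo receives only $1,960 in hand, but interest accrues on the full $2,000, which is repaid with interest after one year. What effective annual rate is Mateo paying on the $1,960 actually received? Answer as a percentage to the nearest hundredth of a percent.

11.75%

Amount owed after one year: 2,000 × (1 + 0.091/52)^52 = 2,000 × 1.095182 = $2,190.36.
Effective rate on net proceeds: 2,190.36 / 1,960 − 1 = 0.117533 = 11.75%.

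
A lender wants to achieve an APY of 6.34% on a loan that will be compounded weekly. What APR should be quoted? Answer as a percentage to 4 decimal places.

(1 + r/52)^52 − 1 = 0.0634, so 1 + r/52 = 1.0634^(1/52).
r/52 = 0.001183, so r = 0.061508 = 6.1508%.

6.1508%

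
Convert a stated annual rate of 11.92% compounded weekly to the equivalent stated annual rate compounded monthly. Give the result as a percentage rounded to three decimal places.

EAR = (1 + 0.1192/52)^52 − 1 = 0.126442.
Solve (1 + r/12)^12 = 1.126442: r/12 = 1.126442^(1/12) − 1 = 0.009971, so r = 0.119656 = 11.966%.

11.966%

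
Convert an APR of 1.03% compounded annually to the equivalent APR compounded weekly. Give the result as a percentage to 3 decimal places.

Compounded annually, EAR = nominal = 0.010300.
Solve (1 + r/52)^52 = 1.010300: r/52 = 1.010300^(1/52) − 1 = 0.000197, so r = 0.010248 = 1.025%.

1.025%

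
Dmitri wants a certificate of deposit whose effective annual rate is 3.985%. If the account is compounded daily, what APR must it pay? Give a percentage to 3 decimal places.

(1 + r/365)^365 − 1 = 0.03985, so 1 + r/365 = 1.03985^(1/365).
r/365 = 0.000107, so r = 0.039079 = 3.908%.

3.908%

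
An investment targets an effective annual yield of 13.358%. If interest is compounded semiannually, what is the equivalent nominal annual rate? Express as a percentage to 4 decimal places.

12.9394%

(1 + r/2)^2 − 1 = 0.13358, so 1 + r/2 = 1.13358^(1/2).
r/2 = 0.064697, so r = 0.129394 = 12.9394%.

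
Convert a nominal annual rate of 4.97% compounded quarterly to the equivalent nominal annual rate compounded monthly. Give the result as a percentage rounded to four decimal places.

EAR = (1 + 0.0497/4)^4 − 1 = 0.050634.
Solve (1 + r/12)^12 = 1.050634: r/12 = 1.050634^(1/12) − 1 = 0.004125, so r = 0.049496 = 4.9496%.

4.9496%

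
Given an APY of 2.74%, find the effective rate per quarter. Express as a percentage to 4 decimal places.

The per-quarter rate i satisfies (1 + i)^4 = 1 + 0.0274.
i = 1.0274^(1/4) − 1 = 0.0067807 = 0.6781%.

0.6781%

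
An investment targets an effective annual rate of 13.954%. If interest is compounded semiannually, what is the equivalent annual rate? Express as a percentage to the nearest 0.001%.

(1 + r/2)^2 − 1 = 0.13954, so 1 + r/2 = 1.13954^(1/2).
r/2 = 0.067492, so r = 0.134985 = 13.498%.

13.498%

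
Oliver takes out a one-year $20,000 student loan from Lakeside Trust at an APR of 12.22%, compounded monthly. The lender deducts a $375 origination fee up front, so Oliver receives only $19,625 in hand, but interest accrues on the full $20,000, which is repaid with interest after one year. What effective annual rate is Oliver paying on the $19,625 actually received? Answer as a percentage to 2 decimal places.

Amount owed after one year: 20,000 × (1 + 0.1222/12)^12 = 20,000 × 1.129282 = $22,585.64.
Effective rate on net proceeds: 22,585.64 / 19,625 − 1 = 0.150861 = 15.09%.

15.09%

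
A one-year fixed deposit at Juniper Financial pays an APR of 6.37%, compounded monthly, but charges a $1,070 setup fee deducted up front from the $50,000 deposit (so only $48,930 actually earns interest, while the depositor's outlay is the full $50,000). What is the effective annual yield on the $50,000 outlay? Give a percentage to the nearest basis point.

Value after one year: 48,930 × (1 + 0.0637/12)^12 = 48,930 × 1.065593 = $52,139.47.
Effective yield on the $50,000 outlay: 52,139.47 / 50,000 − 1 = 0.042789 = 4.28%.

4.28%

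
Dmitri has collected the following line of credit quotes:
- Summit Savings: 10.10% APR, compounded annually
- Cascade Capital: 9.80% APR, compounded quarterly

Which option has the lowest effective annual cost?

Summit Savings

Summit Savings: compounded annually, EAR = 10.100%
Cascade Capital: (1 + 0.0980/4)^4 − 1 = 10.166%
The lowest effective annual rate is Summit Savings at 10.100%.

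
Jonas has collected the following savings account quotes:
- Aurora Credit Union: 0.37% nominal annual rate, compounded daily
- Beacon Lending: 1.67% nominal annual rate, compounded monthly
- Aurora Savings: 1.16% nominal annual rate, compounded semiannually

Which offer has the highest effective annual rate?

Beacon Lending

Aurora Credit Union: (1 + 0.0037/365)^365 − 1 = 0.371%
Beacon Lending: (1 + 0.0167/12)^12 − 1 = 1.683%
Aurora Savings: (1 + 0.0116/2)^2 − 1 = 1.163%
The highest effective annual rate is Beacon Lending at 1.683%.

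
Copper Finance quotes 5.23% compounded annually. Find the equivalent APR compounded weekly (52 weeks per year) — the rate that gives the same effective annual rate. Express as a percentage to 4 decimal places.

Compounded annually, EAR = nominal = 0.052300.
Solve (1 + r/52)^52 = 1.052300: r/52 = 1.052300^(1/52) − 1 = 0.000981, so r = 0.051003 = 5.1003%.

5.1003%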